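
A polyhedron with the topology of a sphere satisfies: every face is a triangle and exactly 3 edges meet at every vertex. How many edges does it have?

6

Each face has 3 edges and each edge borders two faces, so 2E = 3F.
Each vertex has degree 3, so 3V = 2E and hence V = 3F/3.
Euler: V − E + F = 2 ⇒ (3F/3) − (3F/2) + F = 2.
Multiply by 6: (6 − 9 + 6)F = 12, i.e. 3F = 12.
So F = 4, E = 3·4/2 = 6, V = 3·4/3 = 4.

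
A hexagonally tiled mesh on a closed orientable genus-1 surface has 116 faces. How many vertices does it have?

χ = 2 − 2·1 = 0, and every face is a hexagon so 6F = 2E.
E = 6·116/2 = 348. Then V = 0 + E − F = 0 + 348 − 116 = 232.

232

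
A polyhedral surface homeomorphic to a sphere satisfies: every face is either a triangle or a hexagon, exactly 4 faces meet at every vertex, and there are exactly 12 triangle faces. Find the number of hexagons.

Let x be the number of hexagons; then F = 12 + x.
Edge–face incidences: 2E = 3·12 + 6·x = 36 + 6x.
Every vertex has degree 4, so 4V = 2E.
Euler: V − E + F = 2 ⇒ (2E)/4 − E + (12 + x) = 2.
Multiply by 8: 2·(2E) − 4·(2E) + 8·(12 + x) = 16, i.e. 96 + 8x − 2·(36 + 6x) = 16.
Collecting terms: −4x + 24 = 16, so −4x = −8, so x = 2.
Then 2E = 36 + 6·2 = 48, so E = 24, V = 2E/4 = 12, F = 12 + 2 = 14.

2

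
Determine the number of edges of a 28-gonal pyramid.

A pyramid on an n-gon base has one n-gon and n triangles: V = 28 + 1 = 29, E = 2·28 = 56, F = 28 + 1 = 29.

56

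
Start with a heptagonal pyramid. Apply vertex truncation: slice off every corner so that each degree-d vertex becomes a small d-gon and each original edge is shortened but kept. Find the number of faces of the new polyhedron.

16

The base solid has V = 8, E = 14, F = 8.
Truncation replaces each original edge-end by a new vertex, so V′ = 2E = 28.
Each original edge survives, and each old vertex of degree d contributes d new edges; summing degrees gives Σd = 2E, so E′ = E + 2E = 3E = 42.
Each original face survives and each original vertex becomes one new face: F′ = F + V = 16.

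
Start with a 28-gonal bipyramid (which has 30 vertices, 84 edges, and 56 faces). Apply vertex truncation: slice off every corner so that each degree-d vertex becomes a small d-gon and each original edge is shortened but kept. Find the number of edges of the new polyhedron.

252

Truncation replaces each original edge-end by a new vertex, so V′ = 2E = 168.
Each original edge survives, and each old vertex of degree d contributes d new edges; summing degrees gives Σd = 2E, so E′ = E + 2E = 3E = 252.
Each original face survives and each original vertex becomes one new face: F′ = F + V = 86.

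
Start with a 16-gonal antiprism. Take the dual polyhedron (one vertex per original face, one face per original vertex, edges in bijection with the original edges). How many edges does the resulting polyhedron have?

64

The base solid has V = 32, E = 64, F = 34.
The dual swaps V and F and preserves E: V′ = F = 34, E′ = E = 64, F′ = V = 32.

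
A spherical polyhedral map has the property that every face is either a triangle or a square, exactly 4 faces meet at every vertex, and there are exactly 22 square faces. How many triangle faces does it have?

Let x be the number of triangles; then F = 22 + x.
Edge–face incidences: 2E = 4·22 + 3·x = 88 + 3x.
Every vertex has degree 4, so 4V = 2E.
Euler: V − E + F = 2 ⇒ (2E)/4 − E + (22 + x) = 2.
Multiply by 8: 2·(2E) − 4·(2E) + 8·(22 + x) = 16, i.e. 176 + 8x − 2·(88 + 3x) = 16.
Collecting terms: 2x = 16, so x = 8.
Then 2E = 88 + 3·8 = 112, so E = 56, V = 2E/4 = 28, F = 22 + 8 = 30.

8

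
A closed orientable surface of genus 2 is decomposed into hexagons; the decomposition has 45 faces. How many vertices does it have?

88

χ = 2 − 2·2 = -2, and every face is a hexagon so 6F = 2E.
E = 6·45/2 = 135. Then V = -2 + E − F = -2 + 135 − 45 = 88.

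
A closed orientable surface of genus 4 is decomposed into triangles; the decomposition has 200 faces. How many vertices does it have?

94

χ = 2 − 2·4 = -6, and every face is a triangle so 3F = 2E.
E = 3·200/2 = 300. Then V = -6 + E − F = -6 + 300 − 200 = 94.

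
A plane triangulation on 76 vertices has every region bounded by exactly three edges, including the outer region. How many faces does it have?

In a plane triangulation 3F = 2E and V − E + F = 2, so F = 2V − 4 = 2·76 − 4 = 148.

148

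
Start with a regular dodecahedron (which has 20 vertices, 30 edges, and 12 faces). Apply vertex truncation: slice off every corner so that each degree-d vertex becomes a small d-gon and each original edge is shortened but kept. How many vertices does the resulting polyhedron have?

Truncation replaces each original edge-end by a new vertex, so V′ = 2E = 60.
Each original edge survives, and each old vertex of degree d contributes d new edges; summing degrees gives Σd = 2E, so E′ = E + 2E = 3E = 90.
Each original face survives and each original vertex becomes one new face: F′ = F + V = 32.

60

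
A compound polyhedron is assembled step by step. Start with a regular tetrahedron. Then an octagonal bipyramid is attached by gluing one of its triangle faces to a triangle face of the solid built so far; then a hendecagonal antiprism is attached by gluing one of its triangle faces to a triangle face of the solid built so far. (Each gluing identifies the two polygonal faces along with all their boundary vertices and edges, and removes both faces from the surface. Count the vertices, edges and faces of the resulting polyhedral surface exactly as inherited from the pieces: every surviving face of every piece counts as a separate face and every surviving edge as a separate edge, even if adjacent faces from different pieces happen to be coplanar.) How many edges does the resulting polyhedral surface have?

68

A regular tetrahedron: V=4, E=6, F=4.
Attach an octagonal bipyramid (V=10, E=24, F=16) along a 3-gon: merge 3 vertices and 3 edges, delete both glued faces → V=11, E=27, F=18.
Attach a hendecagonal antiprism (V=22, E=44, F=24) along a 3-gon: merge 3 vertices and 3 edges, delete both glued faces → V=30, E=68, F=40.
Check: V − E + F = 30 − 68 + 40 = 2.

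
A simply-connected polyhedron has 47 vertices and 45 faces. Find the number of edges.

Here V − E + F = 2.
E = V + F − (2) = 47 + 45 − (2) = 90.

90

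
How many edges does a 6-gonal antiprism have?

24

An antiprism on an n-gon has two n-gon caps and 2n triangles: V = 2·6 = 12, E = 4·6 = 24, F = 2·6 + 2 = 14.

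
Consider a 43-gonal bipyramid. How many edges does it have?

A bipyramid over an n-gon has 2n triangular faces and n + 2 vertices: V = 43 + 2 = 45, E = 3·43 = 129, F = 2·43 = 86.

129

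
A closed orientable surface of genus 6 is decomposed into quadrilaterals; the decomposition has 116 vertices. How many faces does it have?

126

χ = 2 − 2·6 = -10, and every face is a square so 4F = 2E.
V − E + F = -10 with E = 4F/2 gives 116 − (4/2 − 1)·F = -10, so F = 126 and E = 252.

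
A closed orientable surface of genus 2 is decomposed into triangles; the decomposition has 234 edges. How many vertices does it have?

76

χ = 2 − 2·2 = -2, and every face is a triangle so 3F = 2E.
F = 2E/3 = 156. Then V = -2 + E − F = -2 + 234 − 156 = 76.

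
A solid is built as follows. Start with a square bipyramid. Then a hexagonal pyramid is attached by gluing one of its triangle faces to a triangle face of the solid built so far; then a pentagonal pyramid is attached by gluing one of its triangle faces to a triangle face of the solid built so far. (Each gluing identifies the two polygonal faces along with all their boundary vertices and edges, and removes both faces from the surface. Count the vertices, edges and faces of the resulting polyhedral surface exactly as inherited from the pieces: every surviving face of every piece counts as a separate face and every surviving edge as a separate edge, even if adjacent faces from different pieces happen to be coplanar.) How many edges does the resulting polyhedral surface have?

A square bipyramid: V=6, E=12, F=8.
Attach a hexagonal pyramid (V=7, E=12, F=7) along a 3-gon: merge 3 vertices and 3 edges, delete both glued faces → V=10, E=21, F=13.
Attach a pentagonal pyramid (V=6, E=10, F=6) along a 3-gon: merge 3 vertices and 3 edges, delete both glued faces → V=13, E=28, F=17.
Check: V − E + F = 13 − 28 + 17 = 2.

28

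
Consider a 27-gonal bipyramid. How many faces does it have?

54

A bipyramid over an n-gon has 2n triangular faces and n + 2 vertices: V = 27 + 2 = 29, E = 3·27 = 81, F = 2·27 = 54.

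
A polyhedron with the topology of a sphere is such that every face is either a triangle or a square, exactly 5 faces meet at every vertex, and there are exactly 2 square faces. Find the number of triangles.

24

Let x be the number of triangles; then F = 2 + x.
Edge–face incidences: 2E = 4·2 + 3·x = 8 + 3x.
Every vertex has degree 5, so 5V = 2E.
Euler: V − E + F = 2 ⇒ (2E)/5 − E + (2 + x) = 2.
Multiply by 10: 2·(2E) − 5·(2E) + 10·(2 + x) = 20, i.e. 20 + 10x − 3·(8 + 3x) = 20.
Collecting terms: x − 4 = 20, so x = 24.
Then 2E = 8 + 3·24 = 80, so E = 40, V = 2E/5 = 16, F = 2 + 24 = 26.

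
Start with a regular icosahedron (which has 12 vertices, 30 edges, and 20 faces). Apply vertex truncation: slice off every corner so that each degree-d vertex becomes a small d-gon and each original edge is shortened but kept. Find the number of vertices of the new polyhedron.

60

Truncation replaces each original edge-end by a new vertex, so V′ = 2E = 60.
Each original edge survives, and each old vertex of degree d contributes d new edges; summing degrees gives Σd = 2E, so E′ = E + 2E = 3E = 90.
Each original face survives and each original vertex becomes one new face: F′ = F + V = 32.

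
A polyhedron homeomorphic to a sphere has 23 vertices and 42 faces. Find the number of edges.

63

Here V − E + F = 2.
E = V + F − (2) = 23 + 42 − (2) = 63.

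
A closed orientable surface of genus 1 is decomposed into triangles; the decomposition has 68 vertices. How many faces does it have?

χ = 2 − 2·1 = 0, and every face is a triangle so 3F = 2E.
V − E + F = 0 with E = 3F/2 gives 68 − (3/2 − 1)·F = 0, so F = 136 and E = 204.

136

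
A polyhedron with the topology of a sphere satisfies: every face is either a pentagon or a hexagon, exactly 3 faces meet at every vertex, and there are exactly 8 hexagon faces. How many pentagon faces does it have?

Let x be the number of pentagons; then F = 8 + x.
Edge–face incidences: 2E = 6·8 + 5·x = 48 + 5x.
Every vertex has degree 3, so 3V = 2E.
Euler: V − E + F = 2 ⇒ (2E)/3 − E + (8 + x) = 2.
Multiply by 6: 2·(2E) − 3·(2E) + 6·(8 + x) = 12, i.e. 48 + 6x − (48 + 5x) = 12.
Collecting terms: x = 12.
Then 2E = 48 + 5·12 = 108, so E = 54, V = 2E/3 = 36, F = 8 + 12 = 20.

12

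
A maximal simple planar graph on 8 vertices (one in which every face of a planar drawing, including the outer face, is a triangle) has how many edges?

In a plane triangulation 3F = 2E and V − E + F = 2, so E = 3V − 6 = 3·8 − 6 = 18.

18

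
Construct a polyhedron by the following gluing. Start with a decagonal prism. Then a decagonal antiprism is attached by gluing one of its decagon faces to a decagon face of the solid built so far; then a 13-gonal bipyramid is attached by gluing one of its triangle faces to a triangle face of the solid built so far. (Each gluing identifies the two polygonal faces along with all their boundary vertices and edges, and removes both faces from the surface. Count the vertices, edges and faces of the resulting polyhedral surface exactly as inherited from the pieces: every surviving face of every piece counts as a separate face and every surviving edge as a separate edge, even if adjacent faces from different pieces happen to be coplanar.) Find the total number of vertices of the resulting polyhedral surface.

42

A decagonal prism: V=20, E=30, F=12.
Attach a decagonal antiprism (V=20, E=40, F=22) along a 10-gon: merge 10 vertices and 10 edges, delete both glued faces → V=30, E=60, F=32.
Attach a 13-gonal bipyramid (V=15, E=39, F=26) along a 3-gon: merge 3 vertices and 3 edges, delete both glued faces → V=42, E=96, F=56.
Check: V − E + F = 42 − 96 + 56 = 2.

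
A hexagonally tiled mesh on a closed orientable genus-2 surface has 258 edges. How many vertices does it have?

χ = 2 − 2·2 = -2, and every face is a hexagon so 6F = 2E.
F = 2E/6 = 86. Then V = -2 + E − F = -2 + 258 − 86 = 170.

170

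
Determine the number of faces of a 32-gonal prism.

34

A prism on an n-gon has two n-gon bases and n rectangular sides: V = 2·32 = 64, E = 3·32 = 96, F = 32 + 2 = 34.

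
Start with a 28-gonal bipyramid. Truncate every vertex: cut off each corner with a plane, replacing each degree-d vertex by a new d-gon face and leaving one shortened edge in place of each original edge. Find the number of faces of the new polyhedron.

The base solid has V = 30, E = 84, F = 56.
Truncation replaces each original edge-end by a new vertex, so V′ = 2E = 168.
Each original edge survives, and each old vertex of degree d contributes d new edges; summing degrees gives Σd = 2E, so E′ = E + 2E = 3E = 252.
Each original face survives and each original vertex becomes one new face: F′ = F + V = 86.

86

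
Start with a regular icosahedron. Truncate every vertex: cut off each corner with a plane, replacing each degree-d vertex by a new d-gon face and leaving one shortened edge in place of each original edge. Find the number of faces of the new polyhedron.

The base solid has V = 12, E = 30, F = 20.
Truncation replaces each original edge-end by a new vertex, so V′ = 2E = 60.
Each original edge survives, and each old vertex of degree d contributes d new edges; summing degrees gives Σd = 2E, so E′ = E + 2E = 3E = 90.
Each original face survives and each original vertex becomes one new face: F′ = F + V = 32.

32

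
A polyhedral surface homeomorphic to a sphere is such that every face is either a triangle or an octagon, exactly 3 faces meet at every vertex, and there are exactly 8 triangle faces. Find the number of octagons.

Let x be the number of octagons; then F = 8 + x.
Edge–face incidences: 2E = 3·8 + 8·x = 24 + 8x.
Every vertex has degree 3, so 3V = 2E.
Euler: V − E + F = 2 ⇒ (2E)/3 − E + (8 + x) = 2.
Multiply by 6: 2·(2E) − 3·(2E) + 6·(8 + x) = 12, i.e. 48 + 6x − (24 + 8x) = 12.
Collecting terms: −2x + 24 = 12, so −2x = −12, so x = 6.
Then 2E = 24 + 8·6 = 72, so E = 36, V = 2E/3 = 24, F = 8 + 6 = 14.

6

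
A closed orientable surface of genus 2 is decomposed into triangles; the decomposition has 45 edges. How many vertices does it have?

13

χ = 2 − 2·2 = -2, and every face is a triangle so 3F = 2E.
F = 2E/3 = 30. Then V = -2 + E − F = -2 + 45 − 30 = 13.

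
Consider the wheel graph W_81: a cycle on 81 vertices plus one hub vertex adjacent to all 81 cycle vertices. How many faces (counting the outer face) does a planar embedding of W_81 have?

W_81 has V = 81 + 1 = 82 vertices and E = 2·81 = 162 edges.
By Euler's formula F = 2 − V + E = 2 − 82 + 162 = 82.

82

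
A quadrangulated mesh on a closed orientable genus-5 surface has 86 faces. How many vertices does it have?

χ = 2 − 2·5 = -8, and every face is a square so 4F = 2E.
E = 4·86/2 = 172. Then V = -8 + E − F = -8 + 172 − 86 = 78.

78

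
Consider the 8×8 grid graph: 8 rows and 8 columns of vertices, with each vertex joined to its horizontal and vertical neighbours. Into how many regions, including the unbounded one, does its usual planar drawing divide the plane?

The grid has V = 8·8 = 64 vertices and E = 8·7 + 8·7 = 112 edges.
F = 2 − V + E = 2 − 64 + 112 = 50.

50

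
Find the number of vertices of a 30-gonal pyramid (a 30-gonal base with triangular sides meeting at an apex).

A pyramid on an n-gon base has one n-gon and n triangles: V = 30 + 1 = 31, E = 2·30 = 60, F = 30 + 1 = 31.
Check: V − E + F = 31 − 60 + 31 = 2.

31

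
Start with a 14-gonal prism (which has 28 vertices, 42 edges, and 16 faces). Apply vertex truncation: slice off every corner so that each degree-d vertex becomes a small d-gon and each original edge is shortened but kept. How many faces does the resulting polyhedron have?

Truncation replaces each original edge-end by a new vertex, so V′ = 2E = 84.
Each original edge survives, and each old vertex of degree d contributes d new edges; summing degrees gives Σd = 2E, so E′ = E + 2E = 3E = 126.
Each original face survives and each original vertex becomes one new face: F′ = F + V = 44.

44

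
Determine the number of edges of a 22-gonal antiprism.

88

An antiprism on an n-gon has two n-gon caps and 2n triangles: V = 2·22 = 44, E = 4·22 = 88, F = 2·22 + 2 = 46.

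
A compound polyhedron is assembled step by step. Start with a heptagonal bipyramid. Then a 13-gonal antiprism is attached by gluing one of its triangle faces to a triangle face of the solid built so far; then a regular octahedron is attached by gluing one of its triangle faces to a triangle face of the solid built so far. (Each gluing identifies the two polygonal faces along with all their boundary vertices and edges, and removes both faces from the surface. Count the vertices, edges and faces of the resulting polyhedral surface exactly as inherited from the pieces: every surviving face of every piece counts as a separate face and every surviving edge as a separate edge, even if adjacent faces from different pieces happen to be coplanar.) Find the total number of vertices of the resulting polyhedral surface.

A heptagonal bipyramid: V=9, E=21, F=14.
Attach a 13-gonal antiprism (V=26, E=52, F=28) along a 3-gon: merge 3 vertices and 3 edges, delete both glued faces → V=32, E=70, F=40.
Attach a regular octahedron (V=6, E=12, F=8) along a 3-gon: merge 3 vertices and 3 edges, delete both glued faces → V=35, E=79, F=46.
Check: V − E + F = 35 − 79 + 46 = 2.

35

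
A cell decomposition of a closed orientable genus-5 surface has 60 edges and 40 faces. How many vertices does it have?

For a closed orientable surface of genus 5, χ = 2 − 2·5 = -8.
V = -8 + E − F = -8 + 60 − 40 = 12.

12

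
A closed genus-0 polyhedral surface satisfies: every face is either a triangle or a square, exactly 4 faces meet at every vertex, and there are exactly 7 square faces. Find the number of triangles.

8

Let x be the number of triangles; then F = 7 + x.
Edge–face incidences: 2E = 4·7 + 3·x = 28 + 3x.
Every vertex has degree 4, so 4V = 2E.
Euler: V − E + F = 2 ⇒ (2E)/4 − E + (7 + x) = 2.
Multiply by 8: 2·(2E) − 4·(2E) + 8·(7 + x) = 16, i.e. 56 + 8x − 2·(28 + 3x) = 16.
Collecting terms: 2x = 16, so x = 8.
Then 2E = 28 + 3·8 = 52, so E = 26, V = 2E/4 = 13, F = 7 + 8 = 15.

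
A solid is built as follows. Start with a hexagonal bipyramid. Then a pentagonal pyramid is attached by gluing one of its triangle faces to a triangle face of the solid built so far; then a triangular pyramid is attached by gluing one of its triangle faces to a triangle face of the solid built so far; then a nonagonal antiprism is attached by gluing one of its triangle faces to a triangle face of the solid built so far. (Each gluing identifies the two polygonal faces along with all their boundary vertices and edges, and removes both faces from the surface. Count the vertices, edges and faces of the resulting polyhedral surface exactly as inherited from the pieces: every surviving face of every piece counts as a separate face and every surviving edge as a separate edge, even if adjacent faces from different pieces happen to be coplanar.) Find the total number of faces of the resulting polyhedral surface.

A hexagonal bipyramid: V=8, E=18, F=12.
Attach a pentagonal pyramid (V=6, E=10, F=6) along a 3-gon: merge 3 vertices and 3 edges, delete both glued faces → V=11, E=25, F=16.
Attach a triangular pyramid (V=4, E=6, F=4) along a 3-gon: merge 3 vertices and 3 edges, delete both glued faces → V=12, E=28, F=18.
Attach a nonagonal antiprism (V=18, E=36, F=20) along a 3-gon: merge 3 vertices and 3 edges, delete both glued faces → V=27, E=61, F=36.
Check: V − E + F = 27 − 61 + 36 = 2.

36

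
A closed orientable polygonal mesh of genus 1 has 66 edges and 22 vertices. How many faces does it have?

44

For a closed orientable surface of genus 1, χ = 2 − 2·1 = 0.
F = 0 − V + E = 0 − 22 + 66 = 44.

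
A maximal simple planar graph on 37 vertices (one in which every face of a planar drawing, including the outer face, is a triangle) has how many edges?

105

In a plane triangulation 3F = 2E and V − E + F = 2, so E = 3V − 6 = 3·37 − 6 = 105.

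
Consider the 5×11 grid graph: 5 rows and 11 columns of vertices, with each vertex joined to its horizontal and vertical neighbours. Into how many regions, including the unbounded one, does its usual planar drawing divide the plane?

The grid has V = 5·11 = 55 vertices and E = 5·10 + 11·4 = 94 edges.
F = 2 − V + E = 2 − 55 + 94 = 41.

41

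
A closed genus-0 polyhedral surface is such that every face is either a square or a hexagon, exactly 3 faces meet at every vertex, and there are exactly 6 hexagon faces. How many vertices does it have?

20

Let x be the number of squares; then F = 6 + x.
Edge–face incidences: 2E = 6·6 + 4·x = 36 + 4x.
Every vertex has degree 3, so 3V = 2E.
Euler: V − E + F = 2 ⇒ (2E)/3 − E + (6 + x) = 2.
Multiply by 6: 2·(2E) − 3·(2E) + 6·(6 + x) = 12, i.e. 36 + 6x − (36 + 4x) = 12.
Collecting terms: 2x = 12, so x = 6.
Then 2E = 36 + 4·6 = 60, so E = 30, V = 2E/3 = 20, F = 6 + 6 = 12.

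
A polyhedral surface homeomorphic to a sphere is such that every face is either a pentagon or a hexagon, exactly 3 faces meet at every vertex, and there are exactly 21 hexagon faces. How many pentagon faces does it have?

12

Let x be the number of pentagons; then F = 21 + x.
Edge–face incidences: 2E = 6·21 + 5·x = 126 + 5x.
Every vertex has degree 3, so 3V = 2E.
Euler: V − E + F = 2 ⇒ (2E)/3 − E + (21 + x) = 2.
Multiply by 6: 2·(2E) − 3·(2E) + 6·(21 + x) = 12, i.e. 126 + 6x − (126 + 5x) = 12.
Collecting terms: x = 12.
Then 2E = 126 + 5·12 = 186, so E = 93, V = 2E/3 = 62, F = 21 + 12 = 33.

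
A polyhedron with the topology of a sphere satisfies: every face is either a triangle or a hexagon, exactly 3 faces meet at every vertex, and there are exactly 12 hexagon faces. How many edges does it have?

42

Let x be the number of triangles; then F = 12 + x.
Edge–face incidences: 2E = 6·12 + 3·x = 72 + 3x.
Every vertex has degree 3, so 3V = 2E.
Euler: V − E + F = 2 ⇒ (2E)/3 − E + (12 + x) = 2.
Multiply by 6: 2·(2E) − 3·(2E) + 6·(12 + x) = 12, i.e. 72 + 6x − (72 + 3x) = 12.
Collecting terms: 3x = 12, so x = 4.
Then 2E = 72 + 3·4 = 84, so E = 42, V = 2E/3 = 28, F = 12 + 4 = 16.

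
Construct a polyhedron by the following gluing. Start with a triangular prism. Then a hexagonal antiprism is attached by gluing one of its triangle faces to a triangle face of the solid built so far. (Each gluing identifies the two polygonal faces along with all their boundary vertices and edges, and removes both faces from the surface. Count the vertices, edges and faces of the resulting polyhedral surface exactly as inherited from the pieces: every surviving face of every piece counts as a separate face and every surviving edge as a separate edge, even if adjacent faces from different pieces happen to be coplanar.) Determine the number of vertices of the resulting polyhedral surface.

A triangular prism: V=6, E=9, F=5.
Attach a hexagonal antiprism (V=12, E=24, F=14) along a 3-gon: merge 3 vertices and 3 edges, delete both glued faces → V=15, E=30, F=17.
Check: V − E + F = 15 − 30 + 17 = 2.

15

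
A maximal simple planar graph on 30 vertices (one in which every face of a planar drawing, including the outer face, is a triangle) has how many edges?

84

In a plane triangulation 3F = 2E and V − E + F = 2, so E = 3V − 6 = 3·30 − 6 = 84.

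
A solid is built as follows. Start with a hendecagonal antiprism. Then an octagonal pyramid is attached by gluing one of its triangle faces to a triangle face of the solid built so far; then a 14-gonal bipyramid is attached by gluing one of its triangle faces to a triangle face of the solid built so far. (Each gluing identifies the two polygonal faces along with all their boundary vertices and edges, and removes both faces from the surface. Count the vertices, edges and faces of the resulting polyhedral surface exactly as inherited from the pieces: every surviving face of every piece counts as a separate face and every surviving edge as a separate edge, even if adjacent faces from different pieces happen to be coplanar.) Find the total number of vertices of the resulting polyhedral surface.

A hendecagonal antiprism: V=22, E=44, F=24.
Attach an octagonal pyramid (V=9, E=16, F=9) along a 3-gon: merge 3 vertices and 3 edges, delete both glued faces → V=28, E=57, F=31.
Attach a 14-gonal bipyramid (V=16, E=42, F=28) along a 3-gon: merge 3 vertices and 3 edges, delete both glued faces → V=41, E=96, F=57.
Check: V − E + F = 41 − 96 + 57 = 2.

41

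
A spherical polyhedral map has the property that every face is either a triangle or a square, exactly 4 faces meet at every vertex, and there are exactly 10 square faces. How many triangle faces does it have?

Let x be the number of triangles; then F = 10 + x.
Edge–face incidences: 2E = 4·10 + 3·x = 40 + 3x.
Every vertex has degree 4, so 4V = 2E.
Euler: V − E + F = 2 ⇒ (2E)/4 − E + (10 + x) = 2.
Multiply by 8: 2·(2E) − 4·(2E) + 8·(10 + x) = 16, i.e. 80 + 8x − 2·(40 + 3x) = 16.
Collecting terms: 2x = 16, so x = 8.
Then 2E = 40 + 3·8 = 64, so E = 32, V = 2E/4 = 16, F = 10 + 8 = 18.

8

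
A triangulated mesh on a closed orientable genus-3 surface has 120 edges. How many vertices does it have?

36

χ = 2 − 2·3 = -4, and every face is a triangle so 3F = 2E.
F = 2E/3 = 80. Then V = -4 + E − F = -4 + 120 − 80 = 36.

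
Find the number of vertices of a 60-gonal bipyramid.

A bipyramid over an n-gon has 2n triangular faces and n + 2 vertices: V = 60 + 2 = 62, E = 3·60 = 180, F = 2·60 = 120.

62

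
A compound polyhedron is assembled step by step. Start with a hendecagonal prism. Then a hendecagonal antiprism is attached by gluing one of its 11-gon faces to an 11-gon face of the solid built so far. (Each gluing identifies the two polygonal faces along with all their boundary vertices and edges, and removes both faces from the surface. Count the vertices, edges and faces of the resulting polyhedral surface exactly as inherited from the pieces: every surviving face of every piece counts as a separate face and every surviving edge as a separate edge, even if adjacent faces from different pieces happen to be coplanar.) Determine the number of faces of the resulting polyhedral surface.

35

A hendecagonal prism: V=22, E=33, F=13.
Attach a hendecagonal antiprism (V=22, E=44, F=24) along an 11-gon: merge 11 vertices and 11 edges, delete both glued faces → V=33, E=66, F=35.
Check: V − E + F = 33 − 66 + 35 = 2.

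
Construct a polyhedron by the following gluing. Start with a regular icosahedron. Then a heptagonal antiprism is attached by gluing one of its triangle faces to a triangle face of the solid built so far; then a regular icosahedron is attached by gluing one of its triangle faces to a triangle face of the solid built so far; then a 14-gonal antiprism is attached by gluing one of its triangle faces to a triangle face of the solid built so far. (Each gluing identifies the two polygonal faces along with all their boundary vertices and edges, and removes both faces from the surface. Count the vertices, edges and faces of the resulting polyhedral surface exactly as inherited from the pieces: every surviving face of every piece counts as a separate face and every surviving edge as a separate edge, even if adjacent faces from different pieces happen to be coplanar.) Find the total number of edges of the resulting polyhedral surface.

A regular icosahedron: V=12, E=30, F=20.
Attach a heptagonal antiprism (V=14, E=28, F=16) along a 3-gon: merge 3 vertices and 3 edges, delete both glued faces → V=23, E=55, F=34.
Attach a regular icosahedron (V=12, E=30, F=20) along a 3-gon: merge 3 vertices and 3 edges, delete both glued faces → V=32, E=82, F=52.
Attach a 14-gonal antiprism (V=28, E=56, F=30) along a 3-gon: merge 3 vertices and 3 edges, delete both glued faces → V=57, E=135, F=80.
Check: V − E + F = 57 − 135 + 80 = 2.

135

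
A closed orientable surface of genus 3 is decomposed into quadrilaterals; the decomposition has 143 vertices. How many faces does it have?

χ = 2 − 2·3 = -4, and every face is a square so 4F = 2E.
V − E + F = -4 with E = 4F/2 gives 143 − (4/2 − 1)·F = -4, so F = 147 and E = 294.

147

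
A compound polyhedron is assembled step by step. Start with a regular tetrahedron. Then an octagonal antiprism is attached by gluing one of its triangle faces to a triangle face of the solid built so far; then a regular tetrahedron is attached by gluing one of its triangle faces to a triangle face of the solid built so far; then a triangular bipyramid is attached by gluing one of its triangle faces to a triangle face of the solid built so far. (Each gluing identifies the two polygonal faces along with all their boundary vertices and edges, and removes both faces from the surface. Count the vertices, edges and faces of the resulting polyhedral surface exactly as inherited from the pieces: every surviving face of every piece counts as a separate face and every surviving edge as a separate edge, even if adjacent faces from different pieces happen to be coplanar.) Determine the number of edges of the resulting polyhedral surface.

44

A regular tetrahedron: V=4, E=6, F=4.
Attach an octagonal antiprism (V=16, E=32, F=18) along a 3-gon: merge 3 vertices and 3 edges, delete both glued faces → V=17, E=35, F=20.
Attach a regular tetrahedron (V=4, E=6, F=4) along a 3-gon: merge 3 vertices and 3 edges, delete both glued faces → V=18, E=38, F=22.
Attach a triangular bipyramid (V=5, E=9, F=6) along a 3-gon: merge 3 vertices and 3 edges, delete both glued faces → V=20, E=44, F=26.
Check: V − E + F = 20 − 44 + 26 = 2.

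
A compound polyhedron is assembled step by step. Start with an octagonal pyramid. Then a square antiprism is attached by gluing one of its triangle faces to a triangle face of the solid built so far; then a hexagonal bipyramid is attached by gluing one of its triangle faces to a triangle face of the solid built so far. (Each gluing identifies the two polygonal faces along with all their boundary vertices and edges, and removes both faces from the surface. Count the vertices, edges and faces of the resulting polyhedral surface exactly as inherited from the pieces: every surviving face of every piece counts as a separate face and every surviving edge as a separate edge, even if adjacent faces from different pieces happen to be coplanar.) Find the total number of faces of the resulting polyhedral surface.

An octagonal pyramid: V=9, E=16, F=9.
Attach a square antiprism (V=8, E=16, F=10) along a 3-gon: merge 3 vertices and 3 edges, delete both glued faces → V=14, E=29, F=17.
Attach a hexagonal bipyramid (V=8, E=18, F=12) along a 3-gon: merge 3 vertices and 3 edges, delete both glued faces → V=19, E=44, F=27.
Check: V − E + F = 19 − 44 + 27 = 2.

27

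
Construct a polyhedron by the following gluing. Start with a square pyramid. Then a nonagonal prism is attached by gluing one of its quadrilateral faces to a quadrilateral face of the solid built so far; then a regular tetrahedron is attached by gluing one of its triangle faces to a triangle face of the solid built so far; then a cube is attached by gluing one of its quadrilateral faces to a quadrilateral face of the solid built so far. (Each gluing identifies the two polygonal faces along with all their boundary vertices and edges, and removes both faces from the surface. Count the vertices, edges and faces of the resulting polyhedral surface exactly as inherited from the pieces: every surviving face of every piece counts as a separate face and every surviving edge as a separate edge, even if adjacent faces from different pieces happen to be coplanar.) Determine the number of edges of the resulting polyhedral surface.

42

A square pyramid: V=5, E=8, F=5.
Attach a nonagonal prism (V=18, E=27, F=11) along a 4-gon: merge 4 vertices and 4 edges, delete both glued faces → V=19, E=31, F=14.
Attach a regular tetrahedron (V=4, E=6, F=4) along a 3-gon: merge 3 vertices and 3 edges, delete both glued faces → V=20, E=34, F=16.
Attach a cube (V=8, E=12, F=6) along a 4-gon: merge 4 vertices and 4 edges, delete both glued faces → V=24, E=42, F=20.
Check: V − E + F = 24 − 42 + 20 = 2.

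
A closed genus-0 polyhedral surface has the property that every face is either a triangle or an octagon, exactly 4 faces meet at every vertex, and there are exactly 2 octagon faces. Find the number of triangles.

16

Let x be the number of triangles; then F = 2 + x.
Edge–face incidences: 2E = 8·2 + 3·x = 16 + 3x.
Every vertex has degree 4, so 4V = 2E.
Euler: V − E + F = 2 ⇒ (2E)/4 − E + (2 + x) = 2.
Multiply by 8: 2·(2E) − 4·(2E) + 8·(2 + x) = 16, i.e. 16 + 8x − 2·(16 + 3x) = 16.
Collecting terms: 2x − 16 = 16, so 2x = 32, so x = 16.
Then 2E = 16 + 3·16 = 64, so E = 32, V = 2E/4 = 16, F = 2 + 16 = 18.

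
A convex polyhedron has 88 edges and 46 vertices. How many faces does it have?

Here V − E + F = 2.
F = 2 − V + E = 2 − 46 + 88 = 44.

44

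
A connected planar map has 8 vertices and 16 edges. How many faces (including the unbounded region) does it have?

Euler's formula for a connected plane graph: V − E + F = 2, so F = 2 − 8 + 16 = 10.

10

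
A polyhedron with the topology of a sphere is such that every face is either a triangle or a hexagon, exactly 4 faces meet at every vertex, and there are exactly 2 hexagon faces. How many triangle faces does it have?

Let x be the number of triangles; then F = 2 + x.
Edge–face incidences: 2E = 6·2 + 3·x = 12 + 3x.
Every vertex has degree 4, so 4V = 2E.
Euler: V − E + F = 2 ⇒ (2E)/4 − E + (2 + x) = 2.
Multiply by 8: 2·(2E) − 4·(2E) + 8·(2 + x) = 16, i.e. 16 + 8x − 2·(12 + 3x) = 16.
Collecting terms: 2x − 8 = 16, so 2x = 24, so x = 12.
Then 2E = 12 + 3·12 = 48, so E = 24, V = 2E/4 = 12, F = 2 + 12 = 14.

12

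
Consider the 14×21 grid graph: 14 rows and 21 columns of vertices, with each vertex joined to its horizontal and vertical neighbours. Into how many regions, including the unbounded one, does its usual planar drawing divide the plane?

261

The grid has V = 14·21 = 294 vertices and E = 14·20 + 21·13 = 553 edges.
F = 2 − V + E = 2 − 294 + 553 = 261.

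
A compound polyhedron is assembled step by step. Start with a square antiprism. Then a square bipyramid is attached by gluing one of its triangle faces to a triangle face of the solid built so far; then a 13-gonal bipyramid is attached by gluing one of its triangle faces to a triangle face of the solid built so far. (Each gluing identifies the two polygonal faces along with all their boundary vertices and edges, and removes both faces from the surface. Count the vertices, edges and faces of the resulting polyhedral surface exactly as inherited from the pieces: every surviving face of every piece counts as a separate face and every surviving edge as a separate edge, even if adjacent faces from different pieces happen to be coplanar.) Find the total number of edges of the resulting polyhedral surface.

A square antiprism: V=8, E=16, F=10.
Attach a square bipyramid (V=6, E=12, F=8) along a 3-gon: merge 3 vertices and 3 edges, delete both glued faces → V=11, E=25, F=16.
Attach a 13-gonal bipyramid (V=15, E=39, F=26) along a 3-gon: merge 3 vertices and 3 edges, delete both glued faces → V=23, E=61, F=40.
Check: V − E + F = 23 − 61 + 40 = 2.

61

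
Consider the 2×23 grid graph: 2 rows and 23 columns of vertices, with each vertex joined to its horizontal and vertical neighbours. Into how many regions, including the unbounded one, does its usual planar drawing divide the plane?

23

The grid has V = 2·23 = 46 vertices and E = 2·22 + 23·1 = 67 edges.
F = 2 − V + E = 2 − 46 + 67 = 23.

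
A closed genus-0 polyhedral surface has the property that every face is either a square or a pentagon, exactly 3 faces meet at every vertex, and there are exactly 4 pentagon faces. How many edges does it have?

Let x be the number of squares; then F = 4 + x.
Edge–face incidences: 2E = 5·4 + 4·x = 20 + 4x.
Every vertex has degree 3, so 3V = 2E.
Euler: V − E + F = 2 ⇒ (2E)/3 − E + (4 + x) = 2.
Multiply by 6: 2·(2E) − 3·(2E) + 6·(4 + x) = 12, i.e. 24 + 6x − (20 + 4x) = 12.
Collecting terms: 2x + 4 = 12, so 2x = 8, so x = 4.
Then 2E = 20 + 4·4 = 36, so E = 18, V = 2E/3 = 12, F = 4 + 4 = 8.

18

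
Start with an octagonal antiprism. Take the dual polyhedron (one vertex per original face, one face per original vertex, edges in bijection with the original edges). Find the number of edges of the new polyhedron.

32

The base solid has V = 16, E = 32, F = 18.
The dual swaps V and F and preserves E: V′ = F = 18, E′ = E = 32, F′ = V = 16.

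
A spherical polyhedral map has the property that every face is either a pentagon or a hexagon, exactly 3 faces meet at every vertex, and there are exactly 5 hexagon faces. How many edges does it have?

45

Let x be the number of pentagons; then F = 5 + x.
Edge–face incidences: 2E = 6·5 + 5·x = 30 + 5x.
Every vertex has degree 3, so 3V = 2E.
Euler: V − E + F = 2 ⇒ (2E)/3 − E + (5 + x) = 2.
Multiply by 6: 2·(2E) − 3·(2E) + 6·(5 + x) = 12, i.e. 30 + 6x − (30 + 5x) = 12.
Collecting terms: x = 12.
Then 2E = 30 + 5·12 = 90, so E = 45, V = 2E/3 = 30, F = 5 + 12 = 17.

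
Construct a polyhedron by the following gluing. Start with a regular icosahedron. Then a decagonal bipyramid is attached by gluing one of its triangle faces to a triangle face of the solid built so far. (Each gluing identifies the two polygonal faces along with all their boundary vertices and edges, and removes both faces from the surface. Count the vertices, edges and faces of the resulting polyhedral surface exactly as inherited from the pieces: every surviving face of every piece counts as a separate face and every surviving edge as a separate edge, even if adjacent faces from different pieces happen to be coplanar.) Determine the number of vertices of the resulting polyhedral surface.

21

A regular icosahedron: V=12, E=30, F=20.
Attach a decagonal bipyramid (V=12, E=30, F=20) along a 3-gon: merge 3 vertices and 3 edges, delete both glued faces → V=21, E=57, F=38.
Check: V − E + F = 21 − 57 + 38 = 2.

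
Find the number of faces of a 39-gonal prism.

A prism on an n-gon has two n-gon bases and n rectangular sides: V = 2·39 = 78, E = 3·39 = 117, F = 39 + 2 = 41.

41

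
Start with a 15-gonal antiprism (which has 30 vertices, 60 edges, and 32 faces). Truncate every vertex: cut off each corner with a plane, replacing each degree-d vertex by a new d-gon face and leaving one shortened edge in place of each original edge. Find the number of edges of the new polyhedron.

Truncation replaces each original edge-end by a new vertex, so V′ = 2E = 120.
Each original edge survives, and each old vertex of degree d contributes d new edges; summing degrees gives Σd = 2E, so E′ = E + 2E = 3E = 180.
Each original face survives and each original vertex becomes one new face: F′ = F + V = 62.

180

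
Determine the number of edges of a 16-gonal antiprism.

An antiprism on an n-gon has two n-gon caps and 2n triangles: V = 2·16 = 32, E = 4·16 = 64, F = 2·16 + 2 = 34.
Check: V − E + F = 32 − 64 + 34 = 2.

64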